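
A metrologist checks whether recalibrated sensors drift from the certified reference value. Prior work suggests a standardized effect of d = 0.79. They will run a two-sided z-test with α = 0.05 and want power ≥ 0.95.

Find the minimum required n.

n = 21

Set Φ(δ − 1.960) = 0.95; then δ − 1.960 = Φ⁻¹(0.95) = 1.645, giving δ = 3.605.
(The Φ(−δ − z_{α/2}) term is vanishingly small for δ > 0 and is dropped in the standard sample-size formula.)
δ = d·√n ⇒ n = (δ/d)² = (3.605 / 0.79)² = 20.82.
Round up to the next whole unit.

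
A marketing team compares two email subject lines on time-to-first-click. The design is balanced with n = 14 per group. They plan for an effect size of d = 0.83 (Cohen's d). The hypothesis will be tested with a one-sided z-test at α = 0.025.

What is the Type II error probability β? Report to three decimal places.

Noncentrality parameter: δ = d·√(n/2) = 0.83 × √(14/2) = 2.1960
One-sided α = 0.025 → critical value z_{0.025} = 1.960.
Power = Φ(δ − 1.960) = Φ(0.236) = 0.5933.
Type II error: β = 1 − power = 1 − 0.5933 = 0.4067.

β ≈ 0.407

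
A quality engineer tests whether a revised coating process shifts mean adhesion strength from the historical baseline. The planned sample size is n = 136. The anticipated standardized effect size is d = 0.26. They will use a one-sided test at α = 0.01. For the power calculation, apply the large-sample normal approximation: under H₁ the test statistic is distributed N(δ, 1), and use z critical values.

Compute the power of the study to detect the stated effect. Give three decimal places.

Power ≈ 0.760

Noncentrality parameter: δ = d·√n = 0.26 × √136 = 3.0321
One-sided α = 0.01 → critical value z_{0.01} = 2.326.
Power = Φ(δ − 2.326) = Φ(0.706) = 0.7598.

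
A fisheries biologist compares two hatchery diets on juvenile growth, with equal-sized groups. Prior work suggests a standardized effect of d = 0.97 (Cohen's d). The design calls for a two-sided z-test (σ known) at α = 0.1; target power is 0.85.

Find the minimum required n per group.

n = 16 per group

Set Φ(δ − 1.645) = 0.85; then δ − 1.645 = Φ⁻¹(0.85) = 1.036, giving δ = 2.681.
(For δ > 0 the lower-tail rejection region contributes negligibly to power, so the one-term inversion is standard.)
δ = d·√(n/2) ⇒ n = 2(δ/d)² = 2 × (2.681 / 0.97)² = 15.28.
Rounding up, n = 16 per group.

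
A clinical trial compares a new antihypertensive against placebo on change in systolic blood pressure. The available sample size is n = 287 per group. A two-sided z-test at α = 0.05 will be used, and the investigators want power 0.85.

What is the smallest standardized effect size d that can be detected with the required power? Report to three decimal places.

Need Φ(δ − 1.960) = 0.85, so δ = 1.960 + 1.036 = 2.996.
(Lower-tail contribution to power is negligible for δ > 0.)
δ = d·√(n/2) ⇒ d = δ/√(n/2) = 2.996/√(287/2) = 0.2501.

d ≈ 0.250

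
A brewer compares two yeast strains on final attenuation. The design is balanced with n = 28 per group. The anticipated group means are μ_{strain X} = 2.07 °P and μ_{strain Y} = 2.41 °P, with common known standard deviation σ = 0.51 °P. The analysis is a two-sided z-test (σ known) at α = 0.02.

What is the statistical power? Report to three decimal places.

Standardized effect: d = |μ_{strain X} − μ_{strain Y}| / σ = |2.07 − 2.41| / 0.51 = 0.6667
Noncentrality parameter: δ = d·√(n/2) = 0.6667 × √(28/2) = 2.4944
Two-sided α = 0.02 → critical value z_{0.01} = 2.326.
Power = Φ(δ − 2.326) + Φ(−δ − 2.326) = Φ(0.168) + Φ(-4.821) = 0.5667 + 0.0000 = 0.5667.

Power ≈ 0.567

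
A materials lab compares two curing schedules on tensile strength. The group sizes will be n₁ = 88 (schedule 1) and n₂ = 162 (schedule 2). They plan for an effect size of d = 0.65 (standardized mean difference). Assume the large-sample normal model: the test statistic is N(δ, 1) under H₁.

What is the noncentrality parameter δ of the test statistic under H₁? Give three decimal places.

δ ≈ 4.908

The noncentrality parameter scales effect size by the design's sample-size factor: δ = d / √(1/n₁ + 1/n₂) = 0.65 / √(1/88 + 1/162) = 4.9084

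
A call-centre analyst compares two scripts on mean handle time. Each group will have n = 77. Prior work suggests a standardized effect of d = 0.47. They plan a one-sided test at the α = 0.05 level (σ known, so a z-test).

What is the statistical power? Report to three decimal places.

Noncentrality parameter: δ = d·√(n/2) = 0.47 × √(77/2) = 2.9163
One-sided α = 0.05 → critical value z_{0.05} = 1.645.
Power = Φ(δ − 1.645) = Φ(1.271) = 0.8982.

Power ≈ 0.898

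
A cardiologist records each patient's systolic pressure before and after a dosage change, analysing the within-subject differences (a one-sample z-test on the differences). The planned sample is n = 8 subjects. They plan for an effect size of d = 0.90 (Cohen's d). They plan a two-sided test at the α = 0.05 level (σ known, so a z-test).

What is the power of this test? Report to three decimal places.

Noncentrality parameter: λ = d·√n = 0.90 × √8 = 2.5456
Two-sided α = 0.05 → critical value z_{0.025} = 1.960.
Power = Φ(λ − 1.960) + Φ(−λ − 1.960) = Φ(0.586) + Φ(-4.506) = 0.7209 + 0.0000 = 0.7209.

Power ≈ 0.721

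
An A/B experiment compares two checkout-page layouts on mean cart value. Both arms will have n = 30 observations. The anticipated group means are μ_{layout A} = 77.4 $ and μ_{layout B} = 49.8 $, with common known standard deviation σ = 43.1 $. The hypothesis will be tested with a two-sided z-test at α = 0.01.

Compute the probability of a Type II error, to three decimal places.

β ≈ 0.538

Standardized effect: d = |μ_{layout A} − μ_{layout B}| / σ = |77.4 − 49.8| / 43.1 = 0.6404
Noncentrality parameter: δ = d·√(n/2) = 0.6404 × √(30/2) = 2.4801
Two-sided α = 0.01 → critical value z_{0.005} = 2.576.
Power = Φ(δ − 2.576) + Φ(−δ − 2.576) = Φ(-0.096) + Φ(-5.056) = 0.4619 + 0.0000 = 0.4619.
Type II error: β = 1 − power = 1 − 0.4619 = 0.5381.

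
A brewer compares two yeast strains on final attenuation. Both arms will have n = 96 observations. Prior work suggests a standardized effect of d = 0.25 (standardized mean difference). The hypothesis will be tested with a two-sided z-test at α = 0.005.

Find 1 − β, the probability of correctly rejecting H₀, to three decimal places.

Power ≈ 0.141

Noncentrality parameter: δ = d·√(n/2) = 0.25 × √(96/2) = 1.7321
Two-sided α = 0.005 → critical value z_{0.0025} = 2.807.
Power = Φ(δ − 2.807) + Φ(−δ − 2.807) = Φ(-1.075) + Φ(-4.539) = 0.1412 + 0.0000 = 0.1412.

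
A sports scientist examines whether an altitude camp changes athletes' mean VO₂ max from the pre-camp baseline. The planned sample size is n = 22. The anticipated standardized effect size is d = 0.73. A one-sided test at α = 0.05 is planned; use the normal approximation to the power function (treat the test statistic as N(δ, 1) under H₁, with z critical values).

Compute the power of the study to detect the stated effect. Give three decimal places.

Noncentrality parameter: δ = d·√n = 0.73 × √22 = 3.4240
One-sided α = 0.05 → critical value z_{0.05} = 1.645.
Power = P(Z > 1.645 − δ) = Φ(1.779) = 0.9624.

Power ≈ 0.962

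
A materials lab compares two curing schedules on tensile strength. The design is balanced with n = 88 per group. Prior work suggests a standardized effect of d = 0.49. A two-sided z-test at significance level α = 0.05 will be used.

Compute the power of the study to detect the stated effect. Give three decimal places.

Noncentrality parameter: δ = d·√(n/2) = 0.49 × √(88/2) = 3.2503
Critical value for a two-sided test at α = 0.05: z_{α/2} = 1.960.
Power = Φ(δ − 1.960) + Φ(−δ − 1.960) = Φ(1.290) + Φ(-5.210) = 0.9015 + 0.0000 = 0.9015.

Power ≈ 0.902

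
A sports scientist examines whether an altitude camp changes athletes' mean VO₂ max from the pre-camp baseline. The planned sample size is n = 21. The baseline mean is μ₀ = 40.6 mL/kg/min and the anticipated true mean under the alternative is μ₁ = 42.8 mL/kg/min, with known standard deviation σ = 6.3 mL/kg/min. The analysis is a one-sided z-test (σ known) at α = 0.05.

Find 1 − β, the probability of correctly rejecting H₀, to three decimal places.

Standardized effect: d = |μ₁ − μ₀| / σ = |42.8 − 40.6| / 6.3 = 0.3492
Noncentrality parameter: δ = d·√n = 0.3492 × √21 = 1.6003
Critical value for a one-sided test at α = 0.05: z_α = 1.645.
Power = Φ(δ − 1.645) = Φ(-0.045) = 0.4822.

Power ≈ 0.482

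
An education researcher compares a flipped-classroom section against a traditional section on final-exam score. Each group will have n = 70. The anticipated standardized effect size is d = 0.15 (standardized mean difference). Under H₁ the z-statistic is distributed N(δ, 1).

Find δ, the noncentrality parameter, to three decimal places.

δ ≈ 0.887

The noncentrality parameter scales effect size by the design's sample-size factor: δ = d·√(n/2) = 0.15 × √(70/2) = 0.8874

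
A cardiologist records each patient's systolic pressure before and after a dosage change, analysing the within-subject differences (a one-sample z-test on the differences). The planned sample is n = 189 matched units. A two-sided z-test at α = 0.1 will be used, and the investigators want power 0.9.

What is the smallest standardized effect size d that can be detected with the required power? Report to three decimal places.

Need Φ(δ − 1.645) = 0.9, so δ = 1.645 + 1.282 = 2.926.
(Lower-tail contribution to power is negligible for δ > 0.)
δ = d·√n ⇒ d = δ/√n = 2.926/√189 = 0.2129.

d ≈ 0.213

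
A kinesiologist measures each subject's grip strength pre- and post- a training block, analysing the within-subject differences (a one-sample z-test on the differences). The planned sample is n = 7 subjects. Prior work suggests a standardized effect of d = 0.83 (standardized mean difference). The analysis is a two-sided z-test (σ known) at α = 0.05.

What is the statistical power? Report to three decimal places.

Power ≈ 0.593

Noncentrality parameter: δ = d·√n = 0.83 × √7 = 2.1960
Critical value for a two-sided test at α = 0.05: z_{α/2} = 1.960.
Power = Φ(δ − 1.960) + Φ(−δ − 1.960) = Φ(0.236) + Φ(-4.156) = 0.5933 + 0.0000 = 0.5933.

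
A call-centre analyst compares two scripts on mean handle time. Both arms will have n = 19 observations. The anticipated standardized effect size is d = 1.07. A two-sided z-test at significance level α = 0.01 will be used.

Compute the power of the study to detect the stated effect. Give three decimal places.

Noncentrality parameter: δ = d·√(n/2) = 1.07 × √(19/2) = 3.2980
Two-sided α = 0.01 → critical value z_{0.005} = 2.576.
Power = Φ(δ − 2.576) + Φ(−δ − 2.576) = Φ(0.722) + Φ(-5.874) = 0.7649 + 0.0000 = 0.7649.

Power ≈ 0.765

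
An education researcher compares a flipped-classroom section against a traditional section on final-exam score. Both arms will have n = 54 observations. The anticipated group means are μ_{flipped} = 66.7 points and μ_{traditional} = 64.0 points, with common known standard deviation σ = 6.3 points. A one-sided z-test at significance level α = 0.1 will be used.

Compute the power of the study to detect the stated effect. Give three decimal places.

Standardized effect: d = |μ_{flipped} − μ_{traditional}| / σ = |66.7 − 64.0| / 6.3 = 0.4286
Noncentrality parameter: δ = d·√(n/2) = 0.4286 × √(54/2) = 2.2269
One-sided α = 0.1 → critical value z_{0.1} = 1.282.
Power = P(Z > 1.282 − δ) = Φ(0.945) = 0.8278.

Power ≈ 0.828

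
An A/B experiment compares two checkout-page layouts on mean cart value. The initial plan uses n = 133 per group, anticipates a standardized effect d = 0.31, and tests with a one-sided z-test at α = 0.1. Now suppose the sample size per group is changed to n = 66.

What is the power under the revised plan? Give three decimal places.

Power ≈ 0.691

With n = 66 per group: δ = d·√(n/2) = 0.31 × √(66/2) = 1.7808. Critical value z_{0.1} = 1.282.
Revised power = P(Z > 1.282 − δ) = Φ(0.499) = 0.6912.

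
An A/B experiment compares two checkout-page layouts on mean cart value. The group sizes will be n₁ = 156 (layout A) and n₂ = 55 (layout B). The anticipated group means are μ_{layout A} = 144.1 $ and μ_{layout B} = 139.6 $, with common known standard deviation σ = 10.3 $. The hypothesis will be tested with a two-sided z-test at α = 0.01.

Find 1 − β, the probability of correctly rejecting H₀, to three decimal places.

Standardized effect: d = |μ_{layout A} − μ_{layout B}| / σ = |144.1 − 139.6| / 10.3 = 0.4369
Noncentrality parameter: δ = d / √(1/n₁ + 1/n₂) = 0.4369 / √(1/156 + 1/55) = 2.7860
Critical value for a two-sided test at α = 0.01: z_{α/2} = 2.576.
Power = Φ(δ − 2.576) + Φ(−δ − 2.576) = Φ(0.210) + Φ(-5.362) = 0.5832 + 0.0000 = 0.5832.

Power ≈ 0.583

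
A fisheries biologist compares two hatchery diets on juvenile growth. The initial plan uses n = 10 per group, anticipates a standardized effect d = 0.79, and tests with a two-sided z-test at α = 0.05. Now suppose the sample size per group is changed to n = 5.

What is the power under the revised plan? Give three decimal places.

Power ≈ 0.239

With n = 5 per group: δ = d·√(n/2) = 0.79 × √(5/2) = 1.2491. Critical value z_{0.025} = 1.960.
Revised power = Φ(δ − 1.960) + Φ(−δ − 1.960) = Φ(-0.711) + Φ(-3.209) = 0.2386 + 0.0007 = 0.2393.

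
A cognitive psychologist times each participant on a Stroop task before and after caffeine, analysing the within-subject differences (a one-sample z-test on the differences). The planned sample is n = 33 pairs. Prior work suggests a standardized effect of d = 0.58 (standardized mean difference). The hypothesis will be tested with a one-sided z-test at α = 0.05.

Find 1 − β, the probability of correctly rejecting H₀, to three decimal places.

Noncentrality parameter: δ = d·√n = 0.58 × √33 = 3.3318
One-sided α = 0.05 → critical value z_{0.05} = 1.645.
Power = P(Z > 1.645 − δ) = Φ(1.687) = 0.9542.

Power ≈ 0.954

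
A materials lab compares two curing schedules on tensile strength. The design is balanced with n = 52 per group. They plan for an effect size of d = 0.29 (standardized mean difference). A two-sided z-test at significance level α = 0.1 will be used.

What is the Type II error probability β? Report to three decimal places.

Noncentrality parameter: δ = d·√(n/2) = 0.29 × √(52/2) = 1.4787
Two-sided α = 0.1 → critical value z_{0.05} = 1.645.
Power = Φ(δ − 1.645) + Φ(−δ − 1.645) = Φ(-0.166) + Φ(-3.124) = 0.4340 + 0.0009 = 0.4349.
Type II error: β = 1 − power = 1 − 0.4349 = 0.5651.

β ≈ 0.565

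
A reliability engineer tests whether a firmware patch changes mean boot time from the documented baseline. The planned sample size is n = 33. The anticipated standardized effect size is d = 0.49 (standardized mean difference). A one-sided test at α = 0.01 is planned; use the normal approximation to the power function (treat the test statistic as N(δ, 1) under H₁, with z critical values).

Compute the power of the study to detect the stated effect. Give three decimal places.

Noncentrality parameter: δ = d·√n = 0.49 × √33 = 2.8148
Critical value for a one-sided test at α = 0.01: z_α = 2.326.
Power = P(Z > 2.326 − δ) = Φ(0.488) = 0.6874.

Power ≈ 0.687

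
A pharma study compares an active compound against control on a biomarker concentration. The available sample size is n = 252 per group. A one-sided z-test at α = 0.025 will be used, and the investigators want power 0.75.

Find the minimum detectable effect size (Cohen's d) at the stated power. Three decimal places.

Required noncentrality: δ = z_{0.025} + z_{0.25} = 1.960 + 0.674 = 2.634.
δ = d·√(n/2) ⇒ d = δ/√(n/2) = 2.634/√(252/2) = 0.2347.

d ≈ 0.235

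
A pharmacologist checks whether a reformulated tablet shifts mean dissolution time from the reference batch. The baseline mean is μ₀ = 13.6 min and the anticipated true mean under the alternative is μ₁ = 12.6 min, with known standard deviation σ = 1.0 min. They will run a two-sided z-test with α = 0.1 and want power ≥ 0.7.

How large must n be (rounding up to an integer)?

Standardized effect: d = |μ₁ − μ₀| / σ = |12.6 − 13.6| / 1.0 = 1.0000
For power 0.7 need Φ(δ − z_{0.05}) = 0.7, so δ = z_{0.05} + z_{0.30} = 1.645 + 0.524 = 2.169.
(The Φ(−δ − z_{α/2}) term is vanishingly small for δ > 0 and is dropped in the standard sample-size formula.)
δ = d·√n ⇒ n = (δ/d)² = (2.169 / 1.0000)² = 4.71.
Rounding up, n = 5.

n = 5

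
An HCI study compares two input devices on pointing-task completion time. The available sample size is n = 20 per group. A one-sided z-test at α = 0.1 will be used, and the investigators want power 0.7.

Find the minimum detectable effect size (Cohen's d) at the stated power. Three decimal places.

Required noncentrality: δ = z_{0.1} + z_{0.30} = 1.282 + 0.524 = 1.806.
δ = d·√(n/2) ⇒ d = δ/√(n/2) = 1.806/√(20/2) = 0.5711.

d ≈ 0.571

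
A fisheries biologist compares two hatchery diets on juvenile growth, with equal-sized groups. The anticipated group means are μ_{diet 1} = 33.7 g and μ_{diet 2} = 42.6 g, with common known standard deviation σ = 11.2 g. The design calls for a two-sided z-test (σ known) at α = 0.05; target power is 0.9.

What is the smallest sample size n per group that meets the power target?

Standardized effect: d = |μ_{diet 1} − μ_{diet 2}| / σ = |33.7 − 42.6| / 11.2 = 0.7946
For power 0.9 need Φ(δ − z_{0.025}) = 0.9, so δ = z_{0.025} + z_{0.10} = 1.960 + 1.282 = 3.242.
(For δ > 0 the lower-tail rejection region contributes negligibly to power, so the one-term inversion is standard.)
δ = d·√(n/2) ⇒ n = 2(δ/d)² = 2 × (3.242 / 0.7946)² = 33.28.
Round up to the next whole unit.

n = 34 per group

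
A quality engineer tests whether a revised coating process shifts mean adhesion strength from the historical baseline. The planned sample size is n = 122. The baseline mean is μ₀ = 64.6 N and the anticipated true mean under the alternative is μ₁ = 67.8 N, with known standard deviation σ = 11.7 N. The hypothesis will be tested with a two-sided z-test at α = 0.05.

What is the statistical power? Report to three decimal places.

Power ≈ 0.856

Standardized effect: d = |μ₁ − μ₀| / σ = |67.8 − 64.6| / 11.7 = 0.2735
Noncentrality parameter: λ = d·√n = 0.2735 × √122 = 3.0210
Critical value for a two-sided test at α = 0.05: z_{α/2} = 1.960.
Power = Φ(λ − 1.960) + Φ(−λ − 1.960) = Φ(1.061) + Φ(-4.981) = 0.8557 + 0.0000 = 0.8557.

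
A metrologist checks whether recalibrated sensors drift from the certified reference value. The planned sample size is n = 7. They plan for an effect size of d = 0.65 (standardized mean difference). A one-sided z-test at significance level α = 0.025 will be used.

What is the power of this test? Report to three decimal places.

Power ≈ 0.405

Noncentrality parameter: δ = d·√n = 0.65 × √7 = 1.7197
Critical value for a one-sided test at α = 0.025: z_α = 1.960.
Power = P(Z > 1.960 − δ) = Φ(-0.240) = 0.4051.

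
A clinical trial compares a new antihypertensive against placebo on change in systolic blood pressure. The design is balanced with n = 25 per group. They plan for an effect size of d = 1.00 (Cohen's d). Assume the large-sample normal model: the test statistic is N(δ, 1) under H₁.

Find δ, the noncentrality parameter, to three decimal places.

δ = d·√(n/2) = 1.00 × √(25/2) = 3.5355

δ ≈ 3.536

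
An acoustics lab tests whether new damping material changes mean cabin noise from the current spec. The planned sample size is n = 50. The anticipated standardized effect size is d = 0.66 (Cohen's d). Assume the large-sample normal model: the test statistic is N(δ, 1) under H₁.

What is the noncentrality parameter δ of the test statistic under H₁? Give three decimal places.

δ ≈ 4.667

The noncentrality parameter scales effect size by the design's sample-size factor: δ = d·√n = 0.66 × √50 = 4.6669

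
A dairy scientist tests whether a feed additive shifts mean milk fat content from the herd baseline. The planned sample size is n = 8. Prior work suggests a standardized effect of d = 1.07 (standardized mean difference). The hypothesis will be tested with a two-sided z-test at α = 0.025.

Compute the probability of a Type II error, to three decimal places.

Noncentrality parameter: δ = d·√n = 1.07 × √8 = 3.0264
Two-sided α = 0.025 → critical value z_{0.0125} = 2.241.
Power = Φ(δ − 2.241) + Φ(−δ − 2.241) = Φ(0.785) + Φ(-5.268) = 0.7838 + 0.0000 = 0.7838.
Type II error: β = 1 − power = 1 − 0.7838 = 0.2162.

β ≈ 0.216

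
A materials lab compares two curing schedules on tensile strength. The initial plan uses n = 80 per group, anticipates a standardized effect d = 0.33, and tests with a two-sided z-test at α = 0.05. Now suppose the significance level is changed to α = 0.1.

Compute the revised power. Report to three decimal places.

δ = d·√(n/2) = 0.33 × √(80/2) = 2.0871 (unchanged). New critical value: z_{0.05} = 1.645.
Revised power = Φ(δ − 1.645) + Φ(−δ − 1.645) = Φ(0.442) + Φ(-3.732) = 0.6708 + 0.0001 = 0.6709.

Power ≈ 0.671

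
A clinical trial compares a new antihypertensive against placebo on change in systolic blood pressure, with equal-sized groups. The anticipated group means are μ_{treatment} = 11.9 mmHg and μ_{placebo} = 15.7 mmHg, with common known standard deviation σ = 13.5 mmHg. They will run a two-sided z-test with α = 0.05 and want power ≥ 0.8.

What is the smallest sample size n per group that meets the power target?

n = 199 per group

Standardized effect: d = |μ_{treatment} − μ_{placebo}| / σ = |11.9 − 15.7| / 13.5 = 0.2815
For power 0.8 need Φ(δ − z_{0.025}) = 0.8, so δ = z_{0.025} + z_{0.20} = 1.960 + 0.842 = 2.802.
(For δ > 0 the lower-tail rejection region contributes negligibly to power, so the one-term inversion is standard.)
δ = d·√(n/2) ⇒ n = 2(δ/d)² = 2 × (2.802 / 0.2815)² = 198.12.
Round up to the next whole unit.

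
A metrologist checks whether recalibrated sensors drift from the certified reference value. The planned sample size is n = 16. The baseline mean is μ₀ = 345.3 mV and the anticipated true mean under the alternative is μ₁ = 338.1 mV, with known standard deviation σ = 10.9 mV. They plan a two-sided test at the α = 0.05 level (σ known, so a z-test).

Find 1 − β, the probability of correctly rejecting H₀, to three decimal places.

Standardized effect: d = |μ₁ − μ₀| / σ = |338.1 − 345.3| / 10.9 = 0.6606
Noncentrality parameter: λ = d·√n = 0.6606 × √16 = 2.6422
Two-sided α = 0.05 → critical value z_{0.025} = 1.960.
Power = Φ(λ − 1.960) + Φ(−λ − 1.960) = Φ(0.682) + Φ(-4.602) = 0.7525 + 0.0000 = 0.7525.

Power ≈ 0.752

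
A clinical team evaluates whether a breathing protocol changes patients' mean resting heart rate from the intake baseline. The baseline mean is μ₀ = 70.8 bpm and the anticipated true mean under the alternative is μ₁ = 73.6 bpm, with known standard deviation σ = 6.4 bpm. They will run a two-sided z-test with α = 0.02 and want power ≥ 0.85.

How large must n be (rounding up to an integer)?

Standardized effect: d = |μ₁ − μ₀| / σ = |73.6 − 70.8| / 6.4 = 0.4375
Set Φ(δ − 2.326) = 0.85; then δ − 2.326 = Φ⁻¹(0.85) = 1.036, giving δ = 3.363.
(Ignoring the negligible lower-tail rejection probability gives the usual closed-form inversion.)
δ = d·√n ⇒ n = (δ/d)² = (3.363 / 0.4375)² = 59.08.
Round up to the next whole unit.

n = 60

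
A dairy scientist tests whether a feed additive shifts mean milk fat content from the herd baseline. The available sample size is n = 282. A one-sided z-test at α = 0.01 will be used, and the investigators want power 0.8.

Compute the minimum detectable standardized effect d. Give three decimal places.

Required noncentrality: δ = z_{0.01} + z_{0.20} = 2.326 + 0.842 = 3.168.
δ = d·√n ⇒ d = δ/√n = 3.168/√282 = 0.1886.

d ≈ 0.189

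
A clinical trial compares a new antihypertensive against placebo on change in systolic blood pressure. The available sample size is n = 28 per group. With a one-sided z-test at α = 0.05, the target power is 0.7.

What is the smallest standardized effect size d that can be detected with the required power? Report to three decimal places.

d ≈ 0.580

Required noncentrality: δ = z_{0.05} + z_{0.30} = 1.645 + 0.524 = 2.169.
δ = d·√(n/2) ⇒ d = δ/√(n/2) = 2.169/√(28/2) = 0.5798.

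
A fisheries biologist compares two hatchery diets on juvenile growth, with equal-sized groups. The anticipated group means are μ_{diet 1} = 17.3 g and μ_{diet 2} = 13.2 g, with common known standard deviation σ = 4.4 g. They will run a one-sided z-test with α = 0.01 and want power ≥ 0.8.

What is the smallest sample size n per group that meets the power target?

n = 24 per group

Standardized effect: d = |μ_{diet 1} − μ_{diet 2}| / σ = |17.3 − 13.2| / 4.4 = 0.9318
Set Φ(δ − 2.326) = 0.8; then δ − 2.326 = Φ⁻¹(0.8) = 0.842, giving δ = 3.168.
δ = d·√(n/2) ⇒ n = 2(δ/d)² = 2 × (3.168 / 0.9318)² = 23.12.
Rounding up, n = 24 per group.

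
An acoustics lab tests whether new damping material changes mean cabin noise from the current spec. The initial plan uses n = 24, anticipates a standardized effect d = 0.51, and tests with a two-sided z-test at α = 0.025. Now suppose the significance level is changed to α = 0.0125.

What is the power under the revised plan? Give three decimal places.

δ = d·√n = 0.51 × √24 = 2.4985 (unchanged). New critical value: z_{0.0063} = 2.498.
Revised power = Φ(δ − 2.498) + Φ(−δ − 2.498) = Φ(0.001) + Φ(-4.996) = 0.5003 + 0.0000 = 0.5003.

Power ≈ 0.500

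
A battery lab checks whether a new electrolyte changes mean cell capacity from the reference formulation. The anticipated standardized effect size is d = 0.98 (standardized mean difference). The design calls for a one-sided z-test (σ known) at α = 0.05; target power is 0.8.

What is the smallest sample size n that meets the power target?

n = 7

Set Φ(δ − 1.645) = 0.8; then δ − 1.645 = Φ⁻¹(0.8) = 0.842, giving δ = 2.486.
δ = d·√n ⇒ n = (δ/d)² = (2.486 / 0.98)² = 6.44.
Rounding up, n = 7.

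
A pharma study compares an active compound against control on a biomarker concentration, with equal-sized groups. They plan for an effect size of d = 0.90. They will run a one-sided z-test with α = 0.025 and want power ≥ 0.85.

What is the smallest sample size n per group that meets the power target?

n = 23 per group

Set Φ(δ − 1.960) = 0.85; then δ − 1.960 = Φ⁻¹(0.85) = 1.036, giving δ = 2.996.
δ = d·√(n/2) ⇒ n = 2(δ/d)² = 2 × (2.996 / 0.90)² = 22.17.
Round up to the next whole unit.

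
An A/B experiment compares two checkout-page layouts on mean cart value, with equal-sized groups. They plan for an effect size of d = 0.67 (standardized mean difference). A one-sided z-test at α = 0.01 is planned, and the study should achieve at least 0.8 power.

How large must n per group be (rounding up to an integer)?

n = 45 per group

For power 0.8 need Φ(δ − z_{0.01}) = 0.8, so δ = z_{0.01} + z_{0.20} = 2.326 + 0.842 = 3.168.
δ = d·√(n/2) ⇒ n = 2(δ/d)² = 2 × (3.168 / 0.67)² = 44.71.
Rounding up, n = 45 per group.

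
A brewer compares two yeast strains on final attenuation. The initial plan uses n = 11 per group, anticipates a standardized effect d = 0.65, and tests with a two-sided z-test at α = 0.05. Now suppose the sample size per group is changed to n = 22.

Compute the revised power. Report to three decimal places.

Power ≈ 0.578

With n = 22 per group: δ = d·√(n/2) = 0.65 × √(22/2) = 2.1558. Critical value z_{0.025} = 1.960.
Revised power = Φ(δ − 1.960) + Φ(−δ − 1.960) = Φ(0.196) + Φ(-4.116) = 0.5776 + 0.0000 = 0.5777.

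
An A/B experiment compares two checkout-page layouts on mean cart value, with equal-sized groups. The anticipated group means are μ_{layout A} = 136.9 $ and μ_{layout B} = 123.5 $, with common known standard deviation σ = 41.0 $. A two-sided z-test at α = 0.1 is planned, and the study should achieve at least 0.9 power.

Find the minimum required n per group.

Standardized effect: d = |μ_{layout A} − μ_{layout B}| / σ = |136.9 − 123.5| / 41.0 = 0.3268
For power 0.9 need Φ(δ − z_{0.05}) = 0.9, so δ = z_{0.05} + z_{0.10} = 1.645 + 1.282 = 2.926.
(For δ > 0 the lower-tail rejection region contributes negligibly to power, so the one-term inversion is standard.)
δ = d·√(n/2) ⇒ n = 2(δ/d)² = 2 × (2.926 / 0.3268)² = 160.35.
Rounding up, n = 161 per group.

n = 161 per group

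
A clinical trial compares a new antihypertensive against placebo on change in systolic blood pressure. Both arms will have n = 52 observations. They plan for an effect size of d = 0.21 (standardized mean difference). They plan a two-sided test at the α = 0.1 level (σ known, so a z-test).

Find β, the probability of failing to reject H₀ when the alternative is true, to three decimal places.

Noncentrality parameter: δ = d·√(n/2) = 0.21 × √(52/2) = 1.0708
Two-sided α = 0.1 → critical value z_{0.05} = 1.645.
Power = Φ(δ − 1.645) + Φ(−δ − 1.645) = Φ(-0.574) + Φ(-2.716) = 0.2830 + 0.0033 = 0.2863.
Type II error: β = 1 − power = 1 − 0.2863 = 0.7137.

β ≈ 0.714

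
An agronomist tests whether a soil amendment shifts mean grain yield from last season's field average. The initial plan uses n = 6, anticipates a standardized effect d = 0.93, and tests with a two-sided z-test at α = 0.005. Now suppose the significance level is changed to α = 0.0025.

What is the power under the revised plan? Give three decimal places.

Power ≈ 0.228

δ = d·√n = 0.93 × √6 = 2.2780 (unchanged). New critical value: z_{0.0013} = 3.023.
Revised power = Φ(δ − 3.023) + Φ(−δ − 3.023) = Φ(-0.745) + Φ(-5.301) = 0.2280 + 0.0000 = 0.2280.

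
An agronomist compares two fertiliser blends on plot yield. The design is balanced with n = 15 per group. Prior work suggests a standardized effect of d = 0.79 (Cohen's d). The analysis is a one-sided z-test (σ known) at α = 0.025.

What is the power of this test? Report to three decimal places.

Power ≈ 0.581

Noncentrality parameter: δ = d·√(n/2) = 0.79 × √(15/2) = 2.1635
Critical value for a one-sided test at α = 0.025: z_α = 1.960.
Power = P(Z > 1.960 − δ) = Φ(0.204) = 0.5806.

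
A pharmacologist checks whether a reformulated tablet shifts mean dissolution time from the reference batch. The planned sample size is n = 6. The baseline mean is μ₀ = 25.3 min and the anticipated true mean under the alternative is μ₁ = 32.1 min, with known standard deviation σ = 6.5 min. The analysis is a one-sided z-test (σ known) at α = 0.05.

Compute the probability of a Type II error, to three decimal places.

Standardized effect: d = |μ₁ − μ₀| / σ = |32.1 − 25.3| / 6.5 = 1.0462
Noncentrality parameter: λ = d·√n = 1.0462 × √6 = 2.5625
One-sided α = 0.05 → critical value z_{0.05} = 1.645.
Power = Φ(λ − 1.645) = Φ(0.918) = 0.8206.
Type II error: β = 1 − power = 1 − 0.8206 = 0.1794.

β ≈ 0.179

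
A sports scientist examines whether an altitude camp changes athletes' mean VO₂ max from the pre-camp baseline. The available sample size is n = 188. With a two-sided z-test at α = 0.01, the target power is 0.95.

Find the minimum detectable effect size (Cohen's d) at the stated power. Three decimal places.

Required noncentrality: δ = z_{0.005} + z_{0.05} = 2.576 + 1.645 = 4.221.
(The second rejection-region term Φ(−δ − z_{α/2}) is negligible and dropped.)
δ = d·√n ⇒ d = δ/√n = 4.221/√188 = 0.3078.

d ≈ 0.308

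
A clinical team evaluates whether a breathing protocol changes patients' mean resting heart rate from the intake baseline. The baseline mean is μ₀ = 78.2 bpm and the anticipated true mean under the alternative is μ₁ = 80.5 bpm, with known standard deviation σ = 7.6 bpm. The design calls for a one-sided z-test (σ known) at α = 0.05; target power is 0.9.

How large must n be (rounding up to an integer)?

n = 94

Standardized effect: d = |μ₁ − μ₀| / σ = |80.5 − 78.2| / 7.6 = 0.3026
For power 0.9 need Φ(δ − z_{0.05}) = 0.9, so δ = z_{0.05} + z_{0.10} = 1.645 + 1.282 = 2.926.
δ = d·√n ⇒ n = (δ/d)² = (2.926 / 0.3026)² = 93.51.
Round up to the next whole unit.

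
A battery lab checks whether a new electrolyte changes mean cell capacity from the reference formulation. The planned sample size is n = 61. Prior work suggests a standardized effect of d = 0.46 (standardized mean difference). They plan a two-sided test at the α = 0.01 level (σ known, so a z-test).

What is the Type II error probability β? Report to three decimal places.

Noncentrality parameter: δ = d·√n = 0.46 × √61 = 3.5927
Two-sided α = 0.01 → critical value z_{0.005} = 2.576.
Power = Φ(δ − 2.576) + Φ(−δ − 2.576) = Φ(1.017) + Φ(-6.169) = 0.8454 + 0.0000 = 0.8454.
Type II error: β = 1 − power = 1 − 0.8454 = 0.1546.

β ≈ 0.155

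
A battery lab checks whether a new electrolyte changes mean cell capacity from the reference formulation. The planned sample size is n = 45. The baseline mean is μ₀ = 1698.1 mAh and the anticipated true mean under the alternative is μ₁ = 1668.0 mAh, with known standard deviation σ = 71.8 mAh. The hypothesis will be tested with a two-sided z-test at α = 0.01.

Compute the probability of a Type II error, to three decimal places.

β ≈ 0.407

Standardized effect: d = |μ₁ − μ₀| / σ = |1668.0 − 1698.1| / 71.8 = 0.4192
Noncentrality parameter: δ = d·√n = 0.4192 × √45 = 2.8122
Critical value for a two-sided test at α = 0.01: z_{α/2} = 2.576.
Power = Φ(δ − 2.576) + Φ(−δ − 2.576) = Φ(0.236) + Φ(-5.388) = 0.5934 + 0.0000 = 0.5934.
Type II error: β = 1 − power = 1 − 0.5934 = 0.4066.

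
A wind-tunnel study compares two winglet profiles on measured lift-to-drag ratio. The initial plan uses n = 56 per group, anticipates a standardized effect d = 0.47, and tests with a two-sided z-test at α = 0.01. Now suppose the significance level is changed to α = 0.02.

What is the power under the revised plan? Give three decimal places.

Power ≈ 0.564

δ = d·√(n/2) = 0.47 × √(56/2) = 2.4870 (unchanged). New critical value: z_{0.01} = 2.326.
Revised power = Φ(δ − 2.326) + Φ(−δ − 2.326) = Φ(0.161) + Φ(-4.813) = 0.5638 + 0.0000 = 0.5638.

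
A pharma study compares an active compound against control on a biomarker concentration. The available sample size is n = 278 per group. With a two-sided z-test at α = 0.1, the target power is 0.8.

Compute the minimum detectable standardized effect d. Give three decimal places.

d ≈ 0.211

Required noncentrality: δ = z_{0.05} + z_{0.20} = 1.645 + 0.842 = 2.486.
(Lower-tail contribution to power is negligible for δ > 0.)
δ = d·√(n/2) ⇒ d = δ/√(n/2) = 2.486/√(278/2) = 0.2109.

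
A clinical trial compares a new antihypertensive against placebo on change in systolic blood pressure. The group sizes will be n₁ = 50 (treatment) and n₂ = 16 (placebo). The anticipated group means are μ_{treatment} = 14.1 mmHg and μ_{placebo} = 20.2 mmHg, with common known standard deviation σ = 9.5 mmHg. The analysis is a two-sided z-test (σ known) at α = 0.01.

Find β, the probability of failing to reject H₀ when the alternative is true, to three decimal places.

β ≈ 0.633

Standardized effect: d = |μ_{treatment} − μ_{placebo}| / σ = |14.1 − 20.2| / 9.5 = 0.6421
Noncentrality parameter: δ = d / √(1/n₁ + 1/n₂) = 0.6421 / √(1/50 + 1/16) = 2.2355
Two-sided α = 0.01 → critical value z_{0.005} = 2.576.
Power = Φ(δ − 2.576) + Φ(−δ − 2.576) = Φ(-0.340) + Φ(-4.811) = 0.3668 + 0.0000 = 0.3668.
Type II error: β = 1 − power = 1 − 0.3668 = 0.6332.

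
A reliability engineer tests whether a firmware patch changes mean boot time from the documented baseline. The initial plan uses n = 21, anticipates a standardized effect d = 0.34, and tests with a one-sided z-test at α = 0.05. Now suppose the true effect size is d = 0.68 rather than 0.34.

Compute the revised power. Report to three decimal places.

Power ≈ 0.929

With d = 0.68: δ = d·√n = 0.68 × √21 = 3.1162. Critical value z_{0.05} = 1.645.
Revised power = Φ(δ − 1.645) = Φ(1.471) = 0.9294.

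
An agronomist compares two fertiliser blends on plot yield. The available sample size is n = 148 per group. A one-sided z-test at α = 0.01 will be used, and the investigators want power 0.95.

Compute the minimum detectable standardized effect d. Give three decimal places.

Need Φ(δ − 2.326) = 0.95, so δ = 2.326 + 1.645 = 3.971.
δ = d·√(n/2) ⇒ d = δ/√(n/2) = 3.971/√(148/2) = 0.4616.

d ≈ 0.462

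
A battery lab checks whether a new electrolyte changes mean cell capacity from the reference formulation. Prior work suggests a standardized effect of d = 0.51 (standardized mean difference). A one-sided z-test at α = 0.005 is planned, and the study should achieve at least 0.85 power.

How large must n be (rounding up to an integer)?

For power 0.85 need Φ(δ − z_{0.005}) = 0.85, so δ = z_{0.005} + z_{0.15} = 2.576 + 1.036 = 3.612.
δ = d·√n ⇒ n = (δ/d)² = (3.612 / 0.51)² = 50.17.
Round up to the next whole unit.

n = 51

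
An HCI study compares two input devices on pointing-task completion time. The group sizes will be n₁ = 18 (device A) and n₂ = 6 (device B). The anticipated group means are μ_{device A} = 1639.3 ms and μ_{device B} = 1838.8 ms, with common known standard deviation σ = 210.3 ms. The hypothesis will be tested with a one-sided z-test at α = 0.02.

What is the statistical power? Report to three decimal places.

Standardized effect: d = |μ_{device A} − μ_{device B}| / σ = |1639.3 − 1838.8| / 210.3 = 0.9486
Noncentrality parameter: δ = d / √(1/n₁ + 1/n₂) = 0.9486 / √(1/18 + 1/6) = 2.0124
Critical value for a one-sided test at α = 0.02: z_α = 2.054.
Power = P(Z > 2.054 − δ) = Φ(-0.041) = 0.4835.

Power ≈ 0.484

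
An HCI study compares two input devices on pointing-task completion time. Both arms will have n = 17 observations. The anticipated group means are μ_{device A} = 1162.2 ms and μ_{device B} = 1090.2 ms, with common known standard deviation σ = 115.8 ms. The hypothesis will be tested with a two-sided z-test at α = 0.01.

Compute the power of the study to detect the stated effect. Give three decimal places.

Standardized effect: d = |μ_{device A} − μ_{device B}| / σ = |1162.2 − 1090.2| / 115.8 = 0.6218
Noncentrality parameter: δ = d·√(n/2) = 0.6218 × √(17/2) = 1.8127
Critical value for a two-sided test at α = 0.01: z_{α/2} = 2.576.
Power = Φ(δ − 2.576) + Φ(−δ − 2.576) = Φ(-0.763) + Φ(-4.389) = 0.2227 + 0.0000 = 0.2227.

Power ≈ 0.223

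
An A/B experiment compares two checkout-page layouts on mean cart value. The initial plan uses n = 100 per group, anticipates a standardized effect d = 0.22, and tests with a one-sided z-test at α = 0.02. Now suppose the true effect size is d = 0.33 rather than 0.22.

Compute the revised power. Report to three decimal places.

Power ≈ 0.610

With d = 0.33: δ = d·√(n/2) = 0.33 × √(100/2) = 2.3335. Critical value z_{0.02} = 2.054.
Revised power = Φ(δ − 2.054) = Φ(0.280) = 0.6101.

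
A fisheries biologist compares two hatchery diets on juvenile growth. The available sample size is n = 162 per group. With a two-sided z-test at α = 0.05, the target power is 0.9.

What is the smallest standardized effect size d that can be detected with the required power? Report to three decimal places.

Required noncentrality: δ = z_{0.025} + z_{0.10} = 1.960 + 1.282 = 3.242.
(The second rejection-region term Φ(−δ − z_{α/2}) is negligible and dropped.)
δ = d·√(n/2) ⇒ d = δ/√(n/2) = 3.242/√(162/2) = 0.3602.

d ≈ 0.360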